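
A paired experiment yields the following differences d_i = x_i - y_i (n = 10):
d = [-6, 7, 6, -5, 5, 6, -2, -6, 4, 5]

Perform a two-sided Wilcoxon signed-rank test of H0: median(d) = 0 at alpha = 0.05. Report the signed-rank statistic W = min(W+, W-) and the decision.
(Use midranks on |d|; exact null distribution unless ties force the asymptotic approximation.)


Step 1: Drop any zero differences (none here) and take |d_i|.
|d| = [6, 7, 6, 5, 5, 6, 2, 6, 4, 5]
Step 2: Midrank |d_i| (ties get averaged ranks).
ranks: |6|->7.5, |7|->10, |6|->7.5, |5|->4, |5|->4, |6|->7.5, |2|->1, |6|->7.5, |4|->2, |5|->4
Step 3: Attach original signs; sum ranks with positive sign and with negative sign.
W+ = 10 + 7.5 + 4 + 7.5 + 2 + 4 = 35
W- = 7.5 + 4 + 1 + 7.5 = 20
(Check: W+ + W- = 55 should equal n(n+1)/2 = 55.)
Step 4: Test statistic W = min(W+, W-) = 20.
Step 5: Ties in |d|, so use the tie-corrected normal approximation.
        E[W] = n(n+1)/4 = 10*11/4 = 27.5.
        Tie groups: |d|=5 (t=3), |d|=6 (t=4); sum(t^3 - t) = 84.
        Var[W] = n(n+1)(2n+1)/24 - sum(t^3-t)/48 = 2310/24 - 84/48 = 94.5.
        z = (W - E[W]) / sqrt(Var[W]) = (20 - 27.5) / 9.7211 = -0.7715.
        Two-sided p = 2*Phi(z) = 0.440401.
Step 6: alpha = 0.05. fail to reject H0.

W+ = 35, W- = 20, W = min = 20, p = 0.440401, fail to reject H0.


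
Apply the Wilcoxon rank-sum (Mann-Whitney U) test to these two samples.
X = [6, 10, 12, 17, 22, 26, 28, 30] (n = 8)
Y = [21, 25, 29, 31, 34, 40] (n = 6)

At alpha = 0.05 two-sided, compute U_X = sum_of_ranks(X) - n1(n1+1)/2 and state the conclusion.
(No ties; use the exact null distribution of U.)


Step 1: Combine and sort all 14 observations; assign midranks.
sorted (value, group): (6,X), (10,X), (12,X), (17,X), (21,Y), (22,X), (25,Y), (26,X), (28,X), (29,Y), (30,X), (31,Y), (34,Y), (40,Y)
ranks: 6->1, 10->2, 12->3, 17->4, 21->5, 22->6, 25->7, 26->8, 28->9, 29->10, 30->11, 31->12, 34->13, 40->14
Step 2: Rank sum for X: R1 = 1 + 2 + 3 + 4 + 6 + 8 + 9 + 11 = 44.
Step 3: U_X = R1 - n1(n1+1)/2 = 44 - 8*9/2 = 44 - 36 = 8.
       U_Y = n1*n2 - U_X = 48 - 8 = 40.
Step 4: No ties, so the exact null distribution of U (based on enumerating the C(14,8) = 3003 equally likely rank assignments) gives the two-sided p-value.
Step 5: p-value = 0.042624; compare to alpha = 0.05. reject H0.

U_X = 8, p = 0.042624, reject H0 at alpha = 0.05.


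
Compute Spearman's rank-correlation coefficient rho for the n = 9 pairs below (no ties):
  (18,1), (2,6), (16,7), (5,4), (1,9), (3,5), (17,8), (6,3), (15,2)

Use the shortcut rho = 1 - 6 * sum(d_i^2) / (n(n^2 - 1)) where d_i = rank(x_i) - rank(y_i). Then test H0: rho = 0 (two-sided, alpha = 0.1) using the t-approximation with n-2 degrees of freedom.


Step 1: Rank x and y separately (midranks; no ties here).
rank(x): 18->9, 2->2, 16->7, 5->4, 1->1, 3->3, 17->8, 6->5, 15->6
rank(y): 1->1, 6->6, 7->7, 4->4, 9->9, 5->5, 8->8, 3->3, 2->2
Step 2: d_i = R_x(i) - R_y(i); compute d_i^2.
  (9-1)^2=64, (2-6)^2=16, (7-7)^2=0, (4-4)^2=0, (1-9)^2=64, (3-5)^2=4, (8-8)^2=0, (5-3)^2=4, (6-2)^2=16
sum(d^2) = 168.
Step 3: rho = 1 - 6*168 / (9*(9^2 - 1)) = 1 - 1008/720 = -0.400000.
Step 4: Under H0, t = rho * sqrt((n-2)/(1-rho^2)) = -1.1547 ~ t(7).
Step 5: Two-sided p-value from the t-distribution with 7 df = 0.286105.
Step 6: alpha = 0.1. fail to reject H0.

rho = -0.4000, p = 0.286105, fail to reject H0 at alpha = 0.1.


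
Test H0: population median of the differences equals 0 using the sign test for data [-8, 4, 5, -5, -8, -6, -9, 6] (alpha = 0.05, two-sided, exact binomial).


Step 1: Discard zero differences. Original n = 8; n_eff = number of nonzero differences = 8.
Nonzero differences (with sign): -8, +4, +5, -5, -8, -6, -9, +6
Step 2: Count signs: positive = 3, negative = 5.
Step 3: Under H0: P(positive) = 0.5, so the number of positives S ~ Bin(8, 0.5).
Step 4: Two-sided exact p-value = sum of Bin(8,0.5) probabilities at or below the observed probability = 0.726562.
Step 5: alpha = 0.05. fail to reject H0.

n_eff = 8, pos = 3, neg = 5, p = 0.726562, fail to reject H0.


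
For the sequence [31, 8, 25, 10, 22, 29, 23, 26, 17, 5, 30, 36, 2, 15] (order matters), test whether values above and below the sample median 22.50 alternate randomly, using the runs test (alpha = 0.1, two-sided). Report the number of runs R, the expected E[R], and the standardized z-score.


Step 1: Compute median = 22.50; label A = above, B = below.
Labels in order: ABABBAAABBAABB  (n_A = 7, n_B = 7)
Step 2: Count runs R = 8.
Step 3: Under H0 (random ordering), E[R] = 2*n_A*n_B/(n_A+n_B) + 1 = 2*7*7/14 + 1 = 8.0000.
        Var[R] = 2*n_A*n_B*(2*n_A*n_B - n_A - n_B) / ((n_A+n_B)^2 * (n_A+n_B-1)) = 8232/2548 = 3.2308.
        SD[R] = 1.7974.
Step 4: R = E[R], so z = 0 with no continuity correction.
Step 5: Two-sided p-value via normal approximation = 2*(1 - Phi(|z|)) = 1.000000.
Step 6: alpha = 0.1. fail to reject H0.

R = 8, z = 0.0000, p = 1.000000, fail to reject H0.


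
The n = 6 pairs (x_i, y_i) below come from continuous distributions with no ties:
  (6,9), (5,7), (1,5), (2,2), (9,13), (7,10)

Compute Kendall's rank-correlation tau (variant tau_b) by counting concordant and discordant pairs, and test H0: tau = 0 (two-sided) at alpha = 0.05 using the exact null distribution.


Step 1: Enumerate the 15 unordered pairs (i,j) with i<j and classify each by sign(x_j-x_i) * sign(y_j-y_i).
  (1,2):dx=-1,dy=-2->C; (1,3):dx=-5,dy=-4->C; (1,4):dx=-4,dy=-7->C; (1,5):dx=+3,dy=+4->C
  (1,6):dx=+1,dy=+1->C; (2,3):dx=-4,dy=-2->C; (2,4):dx=-3,dy=-5->C; (2,5):dx=+4,dy=+6->C
  (2,6):dx=+2,dy=+3->C; (3,4):dx=+1,dy=-3->D; (3,5):dx=+8,dy=+8->C; (3,6):dx=+6,dy=+5->C
  (4,5):dx=+7,dy=+11->C; (4,6):dx=+5,dy=+8->C; (5,6):dx=-2,dy=-3->C
Step 2: C = 14, D = 1, total pairs = 15.
Step 3: tau = (C - D)/(n(n-1)/2) = (14 - 1)/15 = 0.866667.
Step 4: Exact two-sided p-value (enumerate n! = 720 permutations of y under H0): p = 0.016667.
Step 5: alpha = 0.05. reject H0.

tau_b = 0.8667 (C=14, D=1), p = 0.016667, reject H0.


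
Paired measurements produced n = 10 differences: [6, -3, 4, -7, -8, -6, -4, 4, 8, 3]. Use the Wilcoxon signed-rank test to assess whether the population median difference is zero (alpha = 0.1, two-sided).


Step 1: Drop any zero differences (none here) and take |d_i|.
|d| = [6, 3, 4, 7, 8, 6, 4, 4, 8, 3]
Step 2: Midrank |d_i| (ties get averaged ranks).
ranks: |6|->6.5, |3|->1.5, |4|->4, |7|->8, |8|->9.5, |6|->6.5, |4|->4, |4|->4, |8|->9.5, |3|->1.5
Step 3: Attach original signs; sum ranks with positive sign and with negative sign.
W+ = 6.5 + 4 + 4 + 9.5 + 1.5 = 25.5
W- = 1.5 + 8 + 9.5 + 6.5 + 4 = 29.5
(Check: W+ + W- = 55 should equal n(n+1)/2 = 55.)
Step 4: Test statistic W = min(W+, W-) = 25.5.
Step 5: Ties in |d|, so use the tie-corrected normal approximation.
        E[W] = n(n+1)/4 = 10*11/4 = 27.5.
        Tie groups: |d|=3 (t=2), |d|=4 (t=3), |d|=6 (t=2), |d|=8 (t=2); sum(t^3 - t) = 42.
        Var[W] = n(n+1)(2n+1)/24 - sum(t^3-t)/48 = 2310/24 - 42/48 = 95.375.
        z = (W - E[W]) / sqrt(Var[W]) = (25.5 - 27.5) / 9.7660 = -0.2048.
        Two-sided p = 2*Phi(z) = 0.837735.
Step 6: alpha = 0.1. fail to reject H0.

W+ = 25.5, W- = 29.5, W = min = 25.5, p = 0.837735, fail to reject H0.


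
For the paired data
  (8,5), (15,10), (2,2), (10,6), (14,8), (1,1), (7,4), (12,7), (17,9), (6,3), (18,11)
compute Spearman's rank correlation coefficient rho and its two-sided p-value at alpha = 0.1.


Step 1: Rank x and y separately (midranks; no ties here).
rank(x): 8->5, 15->9, 2->2, 10->6, 14->8, 1->1, 7->4, 12->7, 17->10, 6->3, 18->11
rank(y): 5->5, 10->10, 2->2, 6->6, 8->8, 1->1, 4->4, 7->7, 9->9, 3->3, 11->11
Step 2: d_i = R_x(i) - R_y(i); compute d_i^2.
  (5-5)^2=0, (9-10)^2=1, (2-2)^2=0, (6-6)^2=0, (8-8)^2=0, (1-1)^2=0, (4-4)^2=0, (7-7)^2=0, (10-9)^2=1, (3-3)^2=0, (11-11)^2=0
sum(d^2) = 2.
Step 3: rho = 1 - 6*2 / (11*(11^2 - 1)) = 1 - 12/1320 = 0.990909.
Step 4: Under H0, t = rho * sqrt((n-2)/(1-rho^2)) = 22.0966 ~ t(9).
Step 5: Two-sided p-value from the t-distribution with 9 df = 0.000000.
Step 6: alpha = 0.1. reject H0.

rho = 0.9909, p = 0.000000, reject H0 at alpha = 0.1.


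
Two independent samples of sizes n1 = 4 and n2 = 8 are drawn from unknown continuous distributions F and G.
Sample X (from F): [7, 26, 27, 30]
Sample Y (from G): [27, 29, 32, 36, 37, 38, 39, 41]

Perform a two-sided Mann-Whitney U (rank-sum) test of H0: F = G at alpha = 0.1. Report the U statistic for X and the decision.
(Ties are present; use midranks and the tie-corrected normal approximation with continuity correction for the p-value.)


Step 1: Combine and sort all 12 observations; assign midranks.
sorted (value, group): (7,X), (26,X), (27,X), (27,Y), (29,Y), (30,X), (32,Y), (36,Y), (37,Y), (38,Y), (39,Y), (41,Y)
ranks: 7->1, 26->2, 27->3.5, 27->3.5, 29->5, 30->6, 32->7, 36->8, 37->9, 38->10, 39->11, 41->12
Step 2: Rank sum for X: R1 = 1 + 2 + 3.5 + 6 = 12.5.
Step 3: U_X = R1 - n1(n1+1)/2 = 12.5 - 4*5/2 = 12.5 - 10 = 2.5.
       U_Y = n1*n2 - U_X = 32 - 2.5 = 29.5.
Step 4: Ties are present, so use the tie-corrected normal approximation (with continuity correction) for the p-value.
Step 5: p-value = 0.026980; compare to alpha = 0.1. reject H0.

U_X = 2.5, p = 0.026980, reject H0 at alpha = 0.1.


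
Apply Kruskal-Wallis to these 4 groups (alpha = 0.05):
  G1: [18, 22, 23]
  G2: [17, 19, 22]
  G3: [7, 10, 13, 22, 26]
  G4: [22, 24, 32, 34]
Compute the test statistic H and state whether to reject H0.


Step 1: Combine all N = 15 observations and assign midranks.
sorted (value, group, rank): (7,G3,1), (10,G3,2), (13,G3,3), (17,G2,4), (18,G1,5), (19,G2,6), (22,G1,8.5), (22,G2,8.5), (22,G3,8.5), (22,G4,8.5), (23,G1,11), (24,G4,12), (26,G3,13), (32,G4,14), (34,G4,15)
Step 2: Sum ranks within each group.
R_1 = 24.5 (n_1 = 3)
R_2 = 18.5 (n_2 = 3)
R_3 = 27.5 (n_3 = 5)
R_4 = 49.5 (n_4 = 4)
Step 3: H = 12/(N(N+1)) * sum(R_i^2/n_i) - 3(N+1)
     = 12/(15*16) * (24.5^2/3 + 18.5^2/3 + 27.5^2/5 + 49.5^2/4) - 3*16
     = 0.050000 * 1077.98 - 48
     = 5.898958.
Step 4: Ties present; correction factor C = 1 - 60/(15^3 - 15) = 0.982143. Corrected H = 5.898958 / 0.982143 = 6.006212.
Step 5: Under H0, H ~ chi^2(3); p-value = 0.111308.
Step 6: alpha = 0.05. fail to reject H0.

H = 6.0062, df = 3, p = 0.111308, fail to reject H0.


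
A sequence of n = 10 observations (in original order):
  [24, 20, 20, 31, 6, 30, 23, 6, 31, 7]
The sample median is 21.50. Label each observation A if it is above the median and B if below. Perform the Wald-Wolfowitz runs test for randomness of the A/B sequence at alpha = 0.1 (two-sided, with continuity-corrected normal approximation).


Step 1: Compute median = 21.50; label A = above, B = below.
Labels in order: ABBABAABAB  (n_A = 5, n_B = 5)
Step 2: Count runs R = 8.
Step 3: Under H0 (random ordering), E[R] = 2*n_A*n_B/(n_A+n_B) + 1 = 2*5*5/10 + 1 = 6.0000.
        Var[R] = 2*n_A*n_B*(2*n_A*n_B - n_A - n_B) / ((n_A+n_B)^2 * (n_A+n_B-1)) = 2000/900 = 2.2222.
        SD[R] = 1.4907.
Step 4: Continuity-corrected z = (R - 0.5 - E[R]) / SD[R] = (8 - 0.5 - 6.0000) / 1.4907 = 1.0062.
Step 5: Two-sided p-value via normal approximation = 2*(1 - Phi(|z|)) = 0.314305.
Step 6: alpha = 0.1. fail to reject H0.

R = 8, z = 1.0062, p = 0.314305, fail to reject H0.


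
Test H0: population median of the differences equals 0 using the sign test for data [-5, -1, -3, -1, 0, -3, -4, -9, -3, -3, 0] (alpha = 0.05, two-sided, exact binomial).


Step 1: Discard zero differences. Original n = 11; n_eff = number of nonzero differences = 9.
Nonzero differences (with sign): -5, -1, -3, -1, -3, -4, -9, -3, -3
Step 2: Count signs: positive = 0, negative = 9.
Step 3: Under H0: P(positive) = 0.5, so the number of positives S ~ Bin(9, 0.5).
Step 4: Two-sided exact p-value = sum of Bin(9,0.5) probabilities at or below the observed probability = 0.003906.
Step 5: alpha = 0.05. reject H0.

n_eff = 9, pos = 0, neg = 9, p = 0.003906, reject H0.


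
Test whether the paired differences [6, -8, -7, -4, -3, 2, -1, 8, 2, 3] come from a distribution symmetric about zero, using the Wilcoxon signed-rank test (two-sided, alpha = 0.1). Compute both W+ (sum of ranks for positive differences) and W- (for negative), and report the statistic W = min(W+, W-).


Step 1: Drop any zero differences (none here) and take |d_i|.
|d| = [6, 8, 7, 4, 3, 2, 1, 8, 2, 3]
Step 2: Midrank |d_i| (ties get averaged ranks).
ranks: |6|->7, |8|->9.5, |7|->8, |4|->6, |3|->4.5, |2|->2.5, |1|->1, |8|->9.5, |2|->2.5, |3|->4.5
Step 3: Attach original signs; sum ranks with positive sign and with negative sign.
W+ = 7 + 2.5 + 9.5 + 2.5 + 4.5 = 26
W- = 9.5 + 8 + 6 + 4.5 + 1 = 29
(Check: W+ + W- = 55 should equal n(n+1)/2 = 55.)
Step 4: Test statistic W = min(W+, W-) = 26.
Step 5: Ties in |d|, so use the tie-corrected normal approximation.
        E[W] = n(n+1)/4 = 10*11/4 = 27.5.
        Tie groups: |d|=2 (t=2), |d|=3 (t=2), |d|=8 (t=2); sum(t^3 - t) = 18.
        Var[W] = n(n+1)(2n+1)/24 - sum(t^3-t)/48 = 2310/24 - 18/48 = 95.875.
        z = (W - E[W]) / sqrt(Var[W]) = (26 - 27.5) / 9.7916 = -0.1532.
        Two-sided p = 2*Phi(z) = 0.878246.
Step 6: alpha = 0.1. fail to reject H0.

W+ = 26, W- = 29, W = min = 26, p = 0.878246, fail to reject H0.


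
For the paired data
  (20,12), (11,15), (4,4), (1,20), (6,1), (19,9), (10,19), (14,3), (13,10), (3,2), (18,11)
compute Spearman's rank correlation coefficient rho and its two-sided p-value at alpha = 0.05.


Step 1: Rank x and y separately (midranks; no ties here).
rank(x): 20->11, 11->6, 4->3, 1->1, 6->4, 19->10, 10->5, 14->8, 13->7, 3->2, 18->9
rank(y): 12->8, 15->9, 4->4, 20->11, 1->1, 9->5, 19->10, 3->3, 10->6, 2->2, 11->7
Step 2: d_i = R_x(i) - R_y(i); compute d_i^2.
  (11-8)^2=9, (6-9)^2=9, (3-4)^2=1, (1-11)^2=100, (4-1)^2=9, (10-5)^2=25, (5-10)^2=25, (8-3)^2=25, (7-6)^2=1, (2-2)^2=0, (9-7)^2=4
sum(d^2) = 208.
Step 3: rho = 1 - 6*208 / (11*(11^2 - 1)) = 1 - 1248/1320 = 0.054545.
Step 4: Under H0, t = rho * sqrt((n-2)/(1-rho^2)) = 0.1639 ~ t(9).
Step 5: Two-sided p-value from the t-distribution with 9 df = 0.873447.
Step 6: alpha = 0.05. fail to reject H0.

rho = 0.0545, p = 0.873447, fail to reject H0 at alpha = 0.05.


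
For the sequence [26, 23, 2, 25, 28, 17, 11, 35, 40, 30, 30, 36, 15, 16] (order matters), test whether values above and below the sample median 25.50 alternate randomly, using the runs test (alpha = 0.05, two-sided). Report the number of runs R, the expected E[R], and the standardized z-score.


Step 1: Compute median = 25.50; label A = above, B = below.
Labels in order: ABBBABBAAAAABB  (n_A = 7, n_B = 7)
Step 2: Count runs R = 6.
Step 3: Under H0 (random ordering), E[R] = 2*n_A*n_B/(n_A+n_B) + 1 = 2*7*7/14 + 1 = 8.0000.
        Var[R] = 2*n_A*n_B*(2*n_A*n_B - n_A - n_B) / ((n_A+n_B)^2 * (n_A+n_B-1)) = 8232/2548 = 3.2308.
        SD[R] = 1.7974.
Step 4: Continuity-corrected z = (R + 0.5 - E[R]) / SD[R] = (6 + 0.5 - 8.0000) / 1.7974 = -0.8345.
Step 5: Two-sided p-value via normal approximation = 2*(1 - Phi(|z|)) = 0.403986.
Step 6: alpha = 0.05. fail to reject H0.

R = 6, z = -0.8345, p = 0.403986, fail to reject H0.


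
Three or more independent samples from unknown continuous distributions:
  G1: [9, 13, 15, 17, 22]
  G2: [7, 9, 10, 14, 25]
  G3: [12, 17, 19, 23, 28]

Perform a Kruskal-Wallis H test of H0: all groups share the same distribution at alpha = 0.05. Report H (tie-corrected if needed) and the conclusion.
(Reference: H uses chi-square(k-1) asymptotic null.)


Step 1: Combine all N = 15 observations and assign midranks.
sorted (value, group, rank): (7,G2,1), (9,G1,2.5), (9,G2,2.5), (10,G2,4), (12,G3,5), (13,G1,6), (14,G2,7), (15,G1,8), (17,G1,9.5), (17,G3,9.5), (19,G3,11), (22,G1,12), (23,G3,13), (25,G2,14), (28,G3,15)
Step 2: Sum ranks within each group.
R_1 = 38 (n_1 = 5)
R_2 = 28.5 (n_2 = 5)
R_3 = 53.5 (n_3 = 5)
Step 3: H = 12/(N(N+1)) * sum(R_i^2/n_i) - 3(N+1)
     = 12/(15*16) * (38^2/5 + 28.5^2/5 + 53.5^2/5) - 3*16
     = 0.050000 * 1023.7 - 48
     = 3.185000.
Step 4: Ties present; correction factor C = 1 - 12/(15^3 - 15) = 0.996429. Corrected H = 3.185000 / 0.996429 = 3.196416.
Step 5: Under H0, H ~ chi^2(2); p-value = 0.202259.
Step 6: alpha = 0.05. fail to reject H0.

H = 3.1964, df = 2, p = 0.202259, fail to reject H0.


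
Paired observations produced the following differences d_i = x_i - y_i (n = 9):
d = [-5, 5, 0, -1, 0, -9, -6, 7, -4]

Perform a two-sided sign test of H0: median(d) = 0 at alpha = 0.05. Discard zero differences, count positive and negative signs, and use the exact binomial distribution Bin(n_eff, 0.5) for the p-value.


Step 1: Discard zero differences. Original n = 9; n_eff = number of nonzero differences = 7.
Nonzero differences (with sign): -5, +5, -1, -9, -6, +7, -4
Step 2: Count signs: positive = 2, negative = 5.
Step 3: Under H0: P(positive) = 0.5, so the number of positives S ~ Bin(7, 0.5).
Step 4: Two-sided exact p-value = sum of Bin(7,0.5) probabilities at or below the observed probability = 0.453125.
Step 5: alpha = 0.05. fail to reject H0.

n_eff = 7, pos = 2, neg = 5, p = 0.453125, fail to reject H0.


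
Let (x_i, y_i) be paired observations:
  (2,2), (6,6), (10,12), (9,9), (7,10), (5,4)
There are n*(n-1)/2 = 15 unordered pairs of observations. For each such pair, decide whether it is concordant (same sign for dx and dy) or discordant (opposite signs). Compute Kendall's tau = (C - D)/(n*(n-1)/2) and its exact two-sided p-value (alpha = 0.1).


Step 1: Enumerate the 15 unordered pairs (i,j) with i<j and classify each by sign(x_j-x_i) * sign(y_j-y_i).
  (1,2):dx=+4,dy=+4->C; (1,3):dx=+8,dy=+10->C; (1,4):dx=+7,dy=+7->C; (1,5):dx=+5,dy=+8->C
  (1,6):dx=+3,dy=+2->C; (2,3):dx=+4,dy=+6->C; (2,4):dx=+3,dy=+3->C; (2,5):dx=+1,dy=+4->C
  (2,6):dx=-1,dy=-2->C; (3,4):dx=-1,dy=-3->C; (3,5):dx=-3,dy=-2->C; (3,6):dx=-5,dy=-8->C
  (4,5):dx=-2,dy=+1->D; (4,6):dx=-4,dy=-5->C; (5,6):dx=-2,dy=-6->C
Step 2: C = 14, D = 1, total pairs = 15.
Step 3: tau = (C - D)/(n(n-1)/2) = (14 - 1)/15 = 0.866667.
Step 4: Exact two-sided p-value (enumerate n! = 720 permutations of y under H0): p = 0.016667.
Step 5: alpha = 0.1. reject H0.

tau_b = 0.8667 (C=14, D=1), p = 0.016667, reject H0.


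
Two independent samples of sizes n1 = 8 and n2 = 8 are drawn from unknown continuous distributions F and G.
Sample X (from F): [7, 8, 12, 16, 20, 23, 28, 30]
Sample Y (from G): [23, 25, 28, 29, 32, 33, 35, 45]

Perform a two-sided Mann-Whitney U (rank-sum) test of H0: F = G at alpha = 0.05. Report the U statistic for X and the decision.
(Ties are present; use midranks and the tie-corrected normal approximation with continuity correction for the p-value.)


Step 1: Combine and sort all 16 observations; assign midranks.
sorted (value, group): (7,X), (8,X), (12,X), (16,X), (20,X), (23,X), (23,Y), (25,Y), (28,X), (28,Y), (29,Y), (30,X), (32,Y), (33,Y), (35,Y), (45,Y)
ranks: 7->1, 8->2, 12->3, 16->4, 20->5, 23->6.5, 23->6.5, 25->8, 28->9.5, 28->9.5, 29->11, 30->12, 32->13, 33->14, 35->15, 45->16
Step 2: Rank sum for X: R1 = 1 + 2 + 3 + 4 + 5 + 6.5 + 9.5 + 12 = 43.
Step 3: U_X = R1 - n1(n1+1)/2 = 43 - 8*9/2 = 43 - 36 = 7.
       U_Y = n1*n2 - U_X = 64 - 7 = 57.
Step 4: Ties are present, so use the tie-corrected normal approximation (with continuity correction) for the p-value.
Step 5: p-value = 0.009972; compare to alpha = 0.05. reject H0.

U_X = 7, p = 0.009972, reject H0 at alpha = 0.05.


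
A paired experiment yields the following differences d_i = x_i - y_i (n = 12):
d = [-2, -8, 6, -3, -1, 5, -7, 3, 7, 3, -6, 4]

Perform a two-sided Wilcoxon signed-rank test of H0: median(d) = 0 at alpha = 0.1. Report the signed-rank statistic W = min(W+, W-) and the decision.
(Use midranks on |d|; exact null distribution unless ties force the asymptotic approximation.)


Step 1: Drop any zero differences (none here) and take |d_i|.
|d| = [2, 8, 6, 3, 1, 5, 7, 3, 7, 3, 6, 4]
Step 2: Midrank |d_i| (ties get averaged ranks).
ranks: |2|->2, |8|->12, |6|->8.5, |3|->4, |1|->1, |5|->7, |7|->10.5, |3|->4, |7|->10.5, |3|->4, |6|->8.5, |4|->6
Step 3: Attach original signs; sum ranks with positive sign and with negative sign.
W+ = 8.5 + 7 + 4 + 10.5 + 4 + 6 = 40
W- = 2 + 12 + 4 + 1 + 10.5 + 8.5 = 38
(Check: W+ + W- = 78 should equal n(n+1)/2 = 78.)
Step 4: Test statistic W = min(W+, W-) = 38.
Step 5: Ties in |d|, so use the tie-corrected normal approximation.
        E[W] = n(n+1)/4 = 12*13/4 = 39.
        Tie groups: |d|=3 (t=3), |d|=6 (t=2), |d|=7 (t=2); sum(t^3 - t) = 36.
        Var[W] = n(n+1)(2n+1)/24 - sum(t^3-t)/48 = 3900/24 - 36/48 = 161.75.
        z = (W - E[W]) / sqrt(Var[W]) = (38 - 39) / 12.7181 = -0.0786.
        Two-sided p = 2*Phi(z) = 0.937328.
Step 6: alpha = 0.1. fail to reject H0.

W+ = 40, W- = 38, W = min = 38, p = 0.937328, fail to reject H0.


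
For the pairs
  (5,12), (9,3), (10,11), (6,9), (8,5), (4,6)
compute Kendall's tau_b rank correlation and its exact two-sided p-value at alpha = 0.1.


Step 1: Enumerate the 15 unordered pairs (i,j) with i<j and classify each by sign(x_j-x_i) * sign(y_j-y_i).
  (1,2):dx=+4,dy=-9->D; (1,3):dx=+5,dy=-1->D; (1,4):dx=+1,dy=-3->D; (1,5):dx=+3,dy=-7->D
  (1,6):dx=-1,dy=-6->C; (2,3):dx=+1,dy=+8->C; (2,4):dx=-3,dy=+6->D; (2,5):dx=-1,dy=+2->D
  (2,6):dx=-5,dy=+3->D; (3,4):dx=-4,dy=-2->C; (3,5):dx=-2,dy=-6->C; (3,6):dx=-6,dy=-5->C
  (4,5):dx=+2,dy=-4->D; (4,6):dx=-2,dy=-3->C; (5,6):dx=-4,dy=+1->D
Step 2: C = 6, D = 9, total pairs = 15.
Step 3: tau = (C - D)/(n(n-1)/2) = (6 - 9)/15 = -0.200000.
Step 4: Exact two-sided p-value (enumerate n! = 720 permutations of y under H0): p = 0.719444.
Step 5: alpha = 0.1. fail to reject H0.

tau_b = -0.2000 (C=6, D=9), p = 0.719444, fail to reject H0.


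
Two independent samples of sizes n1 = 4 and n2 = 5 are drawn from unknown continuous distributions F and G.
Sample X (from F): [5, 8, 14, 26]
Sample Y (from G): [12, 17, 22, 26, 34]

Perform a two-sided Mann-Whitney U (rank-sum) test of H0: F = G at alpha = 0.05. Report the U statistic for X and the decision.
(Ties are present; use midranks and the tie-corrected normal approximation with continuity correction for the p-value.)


Step 1: Combine and sort all 9 observations; assign midranks.
sorted (value, group): (5,X), (8,X), (12,Y), (14,X), (17,Y), (22,Y), (26,X), (26,Y), (34,Y)
ranks: 5->1, 8->2, 12->3, 14->4, 17->5, 22->6, 26->7.5, 26->7.5, 34->9
Step 2: Rank sum for X: R1 = 1 + 2 + 4 + 7.5 = 14.5.
Step 3: U_X = R1 - n1(n1+1)/2 = 14.5 - 4*5/2 = 14.5 - 10 = 4.5.
       U_Y = n1*n2 - U_X = 20 - 4.5 = 15.5.
Step 4: Ties are present, so use the tie-corrected normal approximation (with continuity correction) for the p-value.
Step 5: p-value = 0.218742; compare to alpha = 0.05. fail to reject H0.

U_X = 4.5, p = 0.218742, fail to reject H0 at alpha = 0.05.


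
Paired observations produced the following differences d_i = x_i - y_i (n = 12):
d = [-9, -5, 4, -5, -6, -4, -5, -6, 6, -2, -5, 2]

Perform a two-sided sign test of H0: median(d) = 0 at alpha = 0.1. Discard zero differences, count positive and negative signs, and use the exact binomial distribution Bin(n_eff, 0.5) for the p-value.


Step 1: Discard zero differences. Original n = 12; n_eff = number of nonzero differences = 12.
Nonzero differences (with sign): -9, -5, +4, -5, -6, -4, -5, -6, +6, -2, -5, +2
Step 2: Count signs: positive = 3, negative = 9.
Step 3: Under H0: P(positive) = 0.5, so the number of positives S ~ Bin(12, 0.5).
Step 4: Two-sided exact p-value = sum of Bin(12,0.5) probabilities at or below the observed probability = 0.145996.
Step 5: alpha = 0.1. fail to reject H0.

n_eff = 12, pos = 3, neg = 9, p = 0.145996, fail to reject H0.


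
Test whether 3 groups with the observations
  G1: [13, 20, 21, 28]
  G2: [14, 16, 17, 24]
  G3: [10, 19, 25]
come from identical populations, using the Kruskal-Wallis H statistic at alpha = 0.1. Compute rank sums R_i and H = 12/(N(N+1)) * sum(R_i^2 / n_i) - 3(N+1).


Step 1: Combine all N = 11 observations and assign midranks.
sorted (value, group, rank): (10,G3,1), (13,G1,2), (14,G2,3), (16,G2,4), (17,G2,5), (19,G3,6), (20,G1,7), (21,G1,8), (24,G2,9), (25,G3,10), (28,G1,11)
Step 2: Sum ranks within each group.
R_1 = 28 (n_1 = 4)
R_2 = 21 (n_2 = 4)
R_3 = 17 (n_3 = 3)
Step 3: H = 12/(N(N+1)) * sum(R_i^2/n_i) - 3(N+1)
     = 12/(11*12) * (28^2/4 + 21^2/4 + 17^2/3) - 3*12
     = 0.090909 * 402.583 - 36
     = 0.598485.
Step 4: No ties, so H is used without correction.
Step 5: Under H0, H ~ chi^2(2); p-value = 0.741380.
Step 6: alpha = 0.1. fail to reject H0.

H = 0.5985, df = 2, p = 0.741380, fail to reject H0.


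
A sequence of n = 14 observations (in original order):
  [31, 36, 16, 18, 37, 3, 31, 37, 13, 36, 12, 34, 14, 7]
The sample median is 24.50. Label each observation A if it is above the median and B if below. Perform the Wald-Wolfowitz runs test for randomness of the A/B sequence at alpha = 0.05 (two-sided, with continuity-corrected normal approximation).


Step 1: Compute median = 24.50; label A = above, B = below.
Labels in order: AABBABAABABABB  (n_A = 7, n_B = 7)
Step 2: Count runs R = 10.
Step 3: Under H0 (random ordering), E[R] = 2*n_A*n_B/(n_A+n_B) + 1 = 2*7*7/14 + 1 = 8.0000.
        Var[R] = 2*n_A*n_B*(2*n_A*n_B - n_A - n_B) / ((n_A+n_B)^2 * (n_A+n_B-1)) = 8232/2548 = 3.2308.
        SD[R] = 1.7974.
Step 4: Continuity-corrected z = (R - 0.5 - E[R]) / SD[R] = (10 - 0.5 - 8.0000) / 1.7974 = 0.8345.
Step 5: Two-sided p-value via normal approximation = 2*(1 - Phi(|z|)) = 0.403986.
Step 6: alpha = 0.05. fail to reject H0.

R = 10, z = 0.8345, p = 0.403986, fail to reject H0.


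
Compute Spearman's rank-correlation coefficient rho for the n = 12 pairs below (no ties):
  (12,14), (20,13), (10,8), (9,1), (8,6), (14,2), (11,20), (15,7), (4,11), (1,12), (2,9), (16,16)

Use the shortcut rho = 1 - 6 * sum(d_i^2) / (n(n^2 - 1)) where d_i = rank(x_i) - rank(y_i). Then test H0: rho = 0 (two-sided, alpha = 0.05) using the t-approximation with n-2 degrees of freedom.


Step 1: Rank x and y separately (midranks; no ties here).
rank(x): 12->8, 20->12, 10->6, 9->5, 8->4, 14->9, 11->7, 15->10, 4->3, 1->1, 2->2, 16->11
rank(y): 14->10, 13->9, 8->5, 1->1, 6->3, 2->2, 20->12, 7->4, 11->7, 12->8, 9->6, 16->11
Step 2: d_i = R_x(i) - R_y(i); compute d_i^2.
  (8-10)^2=4, (12-9)^2=9, (6-5)^2=1, (5-1)^2=16, (4-3)^2=1, (9-2)^2=49, (7-12)^2=25, (10-4)^2=36, (3-7)^2=16, (1-8)^2=49, (2-6)^2=16, (11-11)^2=0
sum(d^2) = 222.
Step 3: rho = 1 - 6*222 / (12*(12^2 - 1)) = 1 - 1332/1716 = 0.223776.
Step 4: Under H0, t = rho * sqrt((n-2)/(1-rho^2)) = 0.7261 ~ t(10).
Step 5: Two-sided p-value from the t-distribution with 10 df = 0.484452.
Step 6: alpha = 0.05. fail to reject H0.

rho = 0.2238, p = 0.484452, fail to reject H0 at alpha = 0.05.


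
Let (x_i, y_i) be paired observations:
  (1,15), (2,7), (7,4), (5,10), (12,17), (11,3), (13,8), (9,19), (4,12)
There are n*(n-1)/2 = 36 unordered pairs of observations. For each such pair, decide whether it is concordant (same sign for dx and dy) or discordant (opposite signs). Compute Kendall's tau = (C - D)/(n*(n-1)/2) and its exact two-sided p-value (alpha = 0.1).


Step 1: Enumerate the 36 unordered pairs (i,j) with i<j and classify each by sign(x_j-x_i) * sign(y_j-y_i).
  (1,2):dx=+1,dy=-8->D; (1,3):dx=+6,dy=-11->D; (1,4):dx=+4,dy=-5->D; (1,5):dx=+11,dy=+2->C
  (1,6):dx=+10,dy=-12->D; (1,7):dx=+12,dy=-7->D; (1,8):dx=+8,dy=+4->C; (1,9):dx=+3,dy=-3->D
  (2,3):dx=+5,dy=-3->D; (2,4):dx=+3,dy=+3->C; (2,5):dx=+10,dy=+10->C; (2,6):dx=+9,dy=-4->D
  (2,7):dx=+11,dy=+1->C; (2,8):dx=+7,dy=+12->C; (2,9):dx=+2,dy=+5->C; (3,4):dx=-2,dy=+6->D
  (3,5):dx=+5,dy=+13->C; (3,6):dx=+4,dy=-1->D; (3,7):dx=+6,dy=+4->C; (3,8):dx=+2,dy=+15->C
  (3,9):dx=-3,dy=+8->D; (4,5):dx=+7,dy=+7->C; (4,6):dx=+6,dy=-7->D; (4,7):dx=+8,dy=-2->D
  (4,8):dx=+4,dy=+9->C; (4,9):dx=-1,dy=+2->D; (5,6):dx=-1,dy=-14->C; (5,7):dx=+1,dy=-9->D
  (5,8):dx=-3,dy=+2->D; (5,9):dx=-8,dy=-5->C; (6,7):dx=+2,dy=+5->C; (6,8):dx=-2,dy=+16->D
  (6,9):dx=-7,dy=+9->D; (7,8):dx=-4,dy=+11->D; (7,9):dx=-9,dy=+4->D; (8,9):dx=-5,dy=-7->C
Step 2: C = 16, D = 20, total pairs = 36.
Step 3: tau = (C - D)/(n(n-1)/2) = (16 - 20)/36 = -0.111111.
Step 4: Exact two-sided p-value (enumerate n! = 362880 permutations of y under H0): p = 0.761414.
Step 5: alpha = 0.1. fail to reject H0.

tau_b = -0.1111 (C=16, D=20), p = 0.761414, fail to reject H0.


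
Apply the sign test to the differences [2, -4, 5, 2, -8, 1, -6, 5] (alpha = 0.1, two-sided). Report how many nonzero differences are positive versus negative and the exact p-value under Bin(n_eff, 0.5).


Step 1: Discard zero differences. Original n = 8; n_eff = number of nonzero differences = 8.
Nonzero differences (with sign): +2, -4, +5, +2, -8, +1, -6, +5
Step 2: Count signs: positive = 5, negative = 3.
Step 3: Under H0: P(positive) = 0.5, so the number of positives S ~ Bin(8, 0.5).
Step 4: Two-sided exact p-value = sum of Bin(8,0.5) probabilities at or below the observed probability = 0.726562.
Step 5: alpha = 0.1. fail to reject H0.

n_eff = 8, pos = 5, neg = 3, p = 0.726562, fail to reject H0.


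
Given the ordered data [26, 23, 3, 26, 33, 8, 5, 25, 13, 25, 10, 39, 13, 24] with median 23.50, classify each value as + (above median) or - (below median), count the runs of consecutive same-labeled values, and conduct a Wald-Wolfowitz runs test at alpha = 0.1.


Step 1: Compute median = 23.50; label A = above, B = below.
Labels in order: ABBAABBABABABA  (n_A = 7, n_B = 7)
Step 2: Count runs R = 11.
Step 3: Under H0 (random ordering), E[R] = 2*n_A*n_B/(n_A+n_B) + 1 = 2*7*7/14 + 1 = 8.0000.
        Var[R] = 2*n_A*n_B*(2*n_A*n_B - n_A - n_B) / ((n_A+n_B)^2 * (n_A+n_B-1)) = 8232/2548 = 3.2308.
        SD[R] = 1.7974.
Step 4: Continuity-corrected z = (R - 0.5 - E[R]) / SD[R] = (11 - 0.5 - 8.0000) / 1.7974 = 1.3909.
Step 5: Two-sided p-value via normal approximation = 2*(1 - Phi(|z|)) = 0.164264.
Step 6: alpha = 0.1. fail to reject H0.

R = 11, z = 1.3909, p = 0.164264, fail to reject H0.


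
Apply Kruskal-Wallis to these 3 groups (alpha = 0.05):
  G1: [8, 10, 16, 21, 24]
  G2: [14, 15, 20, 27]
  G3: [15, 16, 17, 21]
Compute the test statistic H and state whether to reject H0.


Step 1: Combine all N = 13 observations and assign midranks.
sorted (value, group, rank): (8,G1,1), (10,G1,2), (14,G2,3), (15,G2,4.5), (15,G3,4.5), (16,G1,6.5), (16,G3,6.5), (17,G3,8), (20,G2,9), (21,G1,10.5), (21,G3,10.5), (24,G1,12), (27,G2,13)
Step 2: Sum ranks within each group.
R_1 = 32 (n_1 = 5)
R_2 = 29.5 (n_2 = 4)
R_3 = 29.5 (n_3 = 4)
Step 3: H = 12/(N(N+1)) * sum(R_i^2/n_i) - 3(N+1)
     = 12/(13*14) * (32^2/5 + 29.5^2/4 + 29.5^2/4) - 3*14
     = 0.065934 * 639.925 - 42
     = 0.192857.
Step 4: Ties present; correction factor C = 1 - 18/(13^3 - 13) = 0.991758. Corrected H = 0.192857 / 0.991758 = 0.194460.
Step 5: Under H0, H ~ chi^2(2); p-value = 0.907347.
Step 6: alpha = 0.05. fail to reject H0.

H = 0.1945, df = 2, p = 0.907347, fail to reject H0.


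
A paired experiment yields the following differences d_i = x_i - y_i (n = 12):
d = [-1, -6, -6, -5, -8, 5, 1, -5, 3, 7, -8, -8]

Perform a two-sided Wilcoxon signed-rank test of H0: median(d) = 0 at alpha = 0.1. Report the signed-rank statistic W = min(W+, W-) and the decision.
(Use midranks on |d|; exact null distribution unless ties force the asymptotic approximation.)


Step 1: Drop any zero differences (none here) and take |d_i|.
|d| = [1, 6, 6, 5, 8, 5, 1, 5, 3, 7, 8, 8]
Step 2: Midrank |d_i| (ties get averaged ranks).
ranks: |1|->1.5, |6|->7.5, |6|->7.5, |5|->5, |8|->11, |5|->5, |1|->1.5, |5|->5, |3|->3, |7|->9, |8|->11, |8|->11
Step 3: Attach original signs; sum ranks with positive sign and with negative sign.
W+ = 5 + 1.5 + 3 + 9 = 18.5
W- = 1.5 + 7.5 + 7.5 + 5 + 11 + 5 + 11 + 11 = 59.5
(Check: W+ + W- = 78 should equal n(n+1)/2 = 78.)
Step 4: Test statistic W = min(W+, W-) = 18.5.
Step 5: Ties in |d|, so use the tie-corrected normal approximation.
        E[W] = n(n+1)/4 = 12*13/4 = 39.
        Tie groups: |d|=1 (t=2), |d|=5 (t=3), |d|=6 (t=2), |d|=8 (t=3); sum(t^3 - t) = 60.
        Var[W] = n(n+1)(2n+1)/24 - sum(t^3-t)/48 = 3900/24 - 60/48 = 161.25.
        z = (W - E[W]) / sqrt(Var[W]) = (18.5 - 39) / 12.6984 = -1.6144.
        Two-sided p = 2*Phi(z) = 0.106446.
Step 6: alpha = 0.1. fail to reject H0.

W+ = 18.5, W- = 59.5, W = min = 18.5, p = 0.106446, fail to reject H0.


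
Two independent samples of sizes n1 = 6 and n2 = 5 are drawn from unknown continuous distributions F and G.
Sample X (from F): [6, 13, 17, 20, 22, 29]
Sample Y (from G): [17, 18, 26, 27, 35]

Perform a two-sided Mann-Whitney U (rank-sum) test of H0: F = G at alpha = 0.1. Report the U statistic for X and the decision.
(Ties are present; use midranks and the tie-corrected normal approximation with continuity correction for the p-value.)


Step 1: Combine and sort all 11 observations; assign midranks.
sorted (value, group): (6,X), (13,X), (17,X), (17,Y), (18,Y), (20,X), (22,X), (26,Y), (27,Y), (29,X), (35,Y)
ranks: 6->1, 13->2, 17->3.5, 17->3.5, 18->5, 20->6, 22->7, 26->8, 27->9, 29->10, 35->11
Step 2: Rank sum for X: R1 = 1 + 2 + 3.5 + 6 + 7 + 10 = 29.5.
Step 3: U_X = R1 - n1(n1+1)/2 = 29.5 - 6*7/2 = 29.5 - 21 = 8.5.
       U_Y = n1*n2 - U_X = 30 - 8.5 = 21.5.
Step 4: Ties are present, so use the tie-corrected normal approximation (with continuity correction) for the p-value.
Step 5: p-value = 0.272229; compare to alpha = 0.1. fail to reject H0.

U_X = 8.5, p = 0.272229, fail to reject H0 at alpha = 0.1.


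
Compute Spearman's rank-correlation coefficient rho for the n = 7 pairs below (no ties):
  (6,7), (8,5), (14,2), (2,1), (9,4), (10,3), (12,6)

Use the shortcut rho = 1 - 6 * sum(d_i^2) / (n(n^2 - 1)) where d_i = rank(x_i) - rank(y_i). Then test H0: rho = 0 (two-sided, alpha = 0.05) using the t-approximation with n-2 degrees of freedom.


Step 1: Rank x and y separately (midranks; no ties here).
rank(x): 6->2, 8->3, 14->7, 2->1, 9->4, 10->5, 12->6
rank(y): 7->7, 5->5, 2->2, 1->1, 4->4, 3->3, 6->6
Step 2: d_i = R_x(i) - R_y(i); compute d_i^2.
  (2-7)^2=25, (3-5)^2=4, (7-2)^2=25, (1-1)^2=0, (4-4)^2=0, (5-3)^2=4, (6-6)^2=0
sum(d^2) = 58.
Step 3: rho = 1 - 6*58 / (7*(7^2 - 1)) = 1 - 348/336 = -0.035714.
Step 4: Under H0, t = rho * sqrt((n-2)/(1-rho^2)) = -0.0799 ~ t(5).
Step 5: Two-sided p-value from the t-distribution with 5 df = 0.939408.
Step 6: alpha = 0.05. fail to reject H0.

rho = -0.0357, p = 0.939408, fail to reject H0 at alpha = 0.05.


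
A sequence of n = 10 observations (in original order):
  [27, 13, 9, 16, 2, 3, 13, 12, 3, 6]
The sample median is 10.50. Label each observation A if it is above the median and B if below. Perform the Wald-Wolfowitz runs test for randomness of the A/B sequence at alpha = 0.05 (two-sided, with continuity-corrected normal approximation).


Step 1: Compute median = 10.50; label A = above, B = below.
Labels in order: AABABBAABB  (n_A = 5, n_B = 5)
Step 2: Count runs R = 6.
Step 3: Under H0 (random ordering), E[R] = 2*n_A*n_B/(n_A+n_B) + 1 = 2*5*5/10 + 1 = 6.0000.
        Var[R] = 2*n_A*n_B*(2*n_A*n_B - n_A - n_B) / ((n_A+n_B)^2 * (n_A+n_B-1)) = 2000/900 = 2.2222.
        SD[R] = 1.4907.
Step 4: R = E[R], so z = 0 with no continuity correction.
Step 5: Two-sided p-value via normal approximation = 2*(1 - Phi(|z|)) = 1.000000.
Step 6: alpha = 0.05. fail to reject H0.

R = 6, z = 0.0000, p = 1.000000, fail to reject H0.


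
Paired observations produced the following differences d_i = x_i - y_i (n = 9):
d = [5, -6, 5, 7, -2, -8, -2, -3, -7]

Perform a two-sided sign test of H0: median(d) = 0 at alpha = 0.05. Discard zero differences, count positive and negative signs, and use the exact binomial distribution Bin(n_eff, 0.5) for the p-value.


Step 1: Discard zero differences. Original n = 9; n_eff = number of nonzero differences = 9.
Nonzero differences (with sign): +5, -6, +5, +7, -2, -8, -2, -3, -7
Step 2: Count signs: positive = 3, negative = 6.
Step 3: Under H0: P(positive) = 0.5, so the number of positives S ~ Bin(9, 0.5).
Step 4: Two-sided exact p-value = sum of Bin(9,0.5) probabilities at or below the observed probability = 0.507812.
Step 5: alpha = 0.05. fail to reject H0.

n_eff = 9, pos = 3, neg = 6, p = 0.507812, fail to reject H0.


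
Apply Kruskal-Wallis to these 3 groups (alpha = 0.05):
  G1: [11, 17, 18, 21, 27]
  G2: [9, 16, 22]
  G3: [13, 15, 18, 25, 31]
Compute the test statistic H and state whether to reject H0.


Step 1: Combine all N = 13 observations and assign midranks.
sorted (value, group, rank): (9,G2,1), (11,G1,2), (13,G3,3), (15,G3,4), (16,G2,5), (17,G1,6), (18,G1,7.5), (18,G3,7.5), (21,G1,9), (22,G2,10), (25,G3,11), (27,G1,12), (31,G3,13)
Step 2: Sum ranks within each group.
R_1 = 36.5 (n_1 = 5)
R_2 = 16 (n_2 = 3)
R_3 = 38.5 (n_3 = 5)
Step 3: H = 12/(N(N+1)) * sum(R_i^2/n_i) - 3(N+1)
     = 12/(13*14) * (36.5^2/5 + 16^2/3 + 38.5^2/5) - 3*14
     = 0.065934 * 648.233 - 42
     = 0.740659.
Step 4: Ties present; correction factor C = 1 - 6/(13^3 - 13) = 0.997253. Corrected H = 0.740659 / 0.997253 = 0.742700.
Step 5: Under H0, H ~ chi^2(2); p-value = 0.689803.
Step 6: alpha = 0.05. fail to reject H0.

H = 0.7427, df = 2, p = 0.689803, fail to reject H0.


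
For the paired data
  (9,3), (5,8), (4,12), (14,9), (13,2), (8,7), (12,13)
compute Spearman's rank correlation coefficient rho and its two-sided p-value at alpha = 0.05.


Step 1: Rank x and y separately (midranks; no ties here).
rank(x): 9->4, 5->2, 4->1, 14->7, 13->6, 8->3, 12->5
rank(y): 3->2, 8->4, 12->6, 9->5, 2->1, 7->3, 13->7
Step 2: d_i = R_x(i) - R_y(i); compute d_i^2.
  (4-2)^2=4, (2-4)^2=4, (1-6)^2=25, (7-5)^2=4, (6-1)^2=25, (3-3)^2=0, (5-7)^2=4
sum(d^2) = 66.
Step 3: rho = 1 - 6*66 / (7*(7^2 - 1)) = 1 - 396/336 = -0.178571.
Step 4: Under H0, t = rho * sqrt((n-2)/(1-rho^2)) = -0.4058 ~ t(5).
Step 5: Two-sided p-value from the t-distribution with 5 df = 0.701658.
Step 6: alpha = 0.05. fail to reject H0.

rho = -0.1786, p = 0.701658, fail to reject H0 at alpha = 0.05.


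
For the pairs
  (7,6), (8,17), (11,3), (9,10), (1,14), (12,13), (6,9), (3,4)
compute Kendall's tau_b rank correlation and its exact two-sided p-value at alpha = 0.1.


Step 1: Enumerate the 28 unordered pairs (i,j) with i<j and classify each by sign(x_j-x_i) * sign(y_j-y_i).
  (1,2):dx=+1,dy=+11->C; (1,3):dx=+4,dy=-3->D; (1,4):dx=+2,dy=+4->C; (1,5):dx=-6,dy=+8->D
  (1,6):dx=+5,dy=+7->C; (1,7):dx=-1,dy=+3->D; (1,8):dx=-4,dy=-2->C; (2,3):dx=+3,dy=-14->D
  (2,4):dx=+1,dy=-7->D; (2,5):dx=-7,dy=-3->C; (2,6):dx=+4,dy=-4->D; (2,7):dx=-2,dy=-8->C
  (2,8):dx=-5,dy=-13->C; (3,4):dx=-2,dy=+7->D; (3,5):dx=-10,dy=+11->D; (3,6):dx=+1,dy=+10->C
  (3,7):dx=-5,dy=+6->D; (3,8):dx=-8,dy=+1->D; (4,5):dx=-8,dy=+4->D; (4,6):dx=+3,dy=+3->C
  (4,7):dx=-3,dy=-1->C; (4,8):dx=-6,dy=-6->C; (5,6):dx=+11,dy=-1->D; (5,7):dx=+5,dy=-5->D
  (5,8):dx=+2,dy=-10->D; (6,7):dx=-6,dy=-4->C; (6,8):dx=-9,dy=-9->C; (7,8):dx=-3,dy=-5->C
Step 2: C = 14, D = 14, total pairs = 28.
Step 3: tau = (C - D)/(n(n-1)/2) = (14 - 14)/28 = 0.000000.
Step 4: Exact two-sided p-value (enumerate n! = 40320 permutations of y under H0): p = 1.000000.
Step 5: alpha = 0.1. fail to reject H0.

tau_b = 0.0000 (C=14, D=14), p = 1.000000, fail to reject H0.


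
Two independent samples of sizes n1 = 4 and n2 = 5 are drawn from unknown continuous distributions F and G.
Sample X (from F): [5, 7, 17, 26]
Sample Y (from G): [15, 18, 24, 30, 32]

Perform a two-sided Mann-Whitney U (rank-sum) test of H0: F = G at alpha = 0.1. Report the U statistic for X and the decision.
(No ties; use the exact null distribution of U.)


Step 1: Combine and sort all 9 observations; assign midranks.
sorted (value, group): (5,X), (7,X), (15,Y), (17,X), (18,Y), (24,Y), (26,X), (30,Y), (32,Y)
ranks: 5->1, 7->2, 15->3, 17->4, 18->5, 24->6, 26->7, 30->8, 32->9
Step 2: Rank sum for X: R1 = 1 + 2 + 4 + 7 = 14.
Step 3: U_X = R1 - n1(n1+1)/2 = 14 - 4*5/2 = 14 - 10 = 4.
       U_Y = n1*n2 - U_X = 20 - 4 = 16.
Step 4: No ties, so the exact null distribution of U (based on enumerating the C(9,4) = 126 equally likely rank assignments) gives the two-sided p-value.
Step 5: p-value = 0.190476; compare to alpha = 0.1. fail to reject H0.

U_X = 4, p = 0.190476, fail to reject H0 at alpha = 0.1.


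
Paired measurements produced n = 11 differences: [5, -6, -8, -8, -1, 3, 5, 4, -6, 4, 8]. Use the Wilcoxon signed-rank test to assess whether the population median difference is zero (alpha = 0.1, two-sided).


Step 1: Drop any zero differences (none here) and take |d_i|.
|d| = [5, 6, 8, 8, 1, 3, 5, 4, 6, 4, 8]
Step 2: Midrank |d_i| (ties get averaged ranks).
ranks: |5|->5.5, |6|->7.5, |8|->10, |8|->10, |1|->1, |3|->2, |5|->5.5, |4|->3.5, |6|->7.5, |4|->3.5, |8|->10
Step 3: Attach original signs; sum ranks with positive sign and with negative sign.
W+ = 5.5 + 2 + 5.5 + 3.5 + 3.5 + 10 = 30
W- = 7.5 + 10 + 10 + 1 + 7.5 = 36
(Check: W+ + W- = 66 should equal n(n+1)/2 = 66.)
Step 4: Test statistic W = min(W+, W-) = 30.
Step 5: Ties in |d|, so use the tie-corrected normal approximation.
        E[W] = n(n+1)/4 = 11*12/4 = 33.
        Tie groups: |d|=4 (t=2), |d|=5 (t=2), |d|=6 (t=2), |d|=8 (t=3); sum(t^3 - t) = 42.
        Var[W] = n(n+1)(2n+1)/24 - sum(t^3-t)/48 = 3036/24 - 42/48 = 125.625.
        z = (W - E[W]) / sqrt(Var[W]) = (30 - 33) / 11.2083 = -0.2677.
        Two-sided p = 2*Phi(z) = 0.788961.
Step 6: alpha = 0.1. fail to reject H0.

W+ = 30, W- = 36, W = min = 30, p = 0.788961, fail to reject H0.
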